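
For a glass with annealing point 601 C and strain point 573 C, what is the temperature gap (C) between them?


Gap = T_anneal - T_strain:
  gap = 601 - 573 = 28 C

28 C


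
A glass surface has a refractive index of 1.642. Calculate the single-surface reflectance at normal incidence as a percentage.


Fresnel reflectance at normal incidence:
  R = ((n - 1)/(n + 1))^2
  (n - 1)/(n + 1) = (1.642 - 1)/(1.642 + 1) = 0.242998
  R = 0.242998^2 = 0.059048
  R(%) = 0.059048 * 100 = 5.905%

5.905%


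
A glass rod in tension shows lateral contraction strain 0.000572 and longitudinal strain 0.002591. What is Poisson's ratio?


Poisson's ratio: nu = lateral strain / axial strain
  nu = 0.000572 / 0.002591 = 0.2208

0.2208


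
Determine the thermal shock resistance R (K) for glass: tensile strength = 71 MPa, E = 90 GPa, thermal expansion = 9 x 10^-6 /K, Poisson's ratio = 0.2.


Thermal shock resistance: R = sigma * (1 - nu) / (E * alpha)
  Numerator = 71 * (1 - 0.2) = 56.8
  Denominator = 90 * 1000 * (9 x 10^-6) = 0.81
  R = 56.8 / 0.81 = 70.1 K

70.1 K


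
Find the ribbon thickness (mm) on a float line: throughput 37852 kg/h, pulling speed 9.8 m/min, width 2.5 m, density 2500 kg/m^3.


Ribbon cross-section from mass balance:
  Volume rate = throughput / density = 37852 / 2500 = 15.1408 m^3/h
  thickness = volume rate / (speed * 60 * width), i.e.
  thickness = throughput / (60 * speed * width * density) * 1000
  thickness = 37852 / (60 * 9.8 * 2.5 * 2500) * 1000 = 10.3 mm

10.3 mm


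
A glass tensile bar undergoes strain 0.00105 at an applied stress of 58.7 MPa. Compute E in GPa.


Young's modulus: E = stress / strain
  E = 58.7 MPa / 0.00105 = 55904.76 MPa
Convert to GPa: 55904.76 / 1000 = 55.9 GPa

55.9 GPa


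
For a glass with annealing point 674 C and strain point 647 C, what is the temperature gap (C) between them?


Gap = T_anneal - T_strain:
  gap = 674 - 647 = 27 C

27 C


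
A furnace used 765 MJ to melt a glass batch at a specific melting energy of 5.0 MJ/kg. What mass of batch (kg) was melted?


Rearrange E = m * s for m:
  m = E / s
  m = 765 / 5.0 = 153.0 kg

153.0 kg


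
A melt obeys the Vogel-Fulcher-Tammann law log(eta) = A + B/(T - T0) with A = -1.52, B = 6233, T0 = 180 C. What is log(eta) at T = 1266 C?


VFT equation: log(eta) = A + B / (T - T0)
  T - T0 = 1266 - 180 = 1086
  B / (T - T0) = 6233 / 1086 = 5.739
  log(eta) = -1.52 + 5.739 = 4.219

4.219


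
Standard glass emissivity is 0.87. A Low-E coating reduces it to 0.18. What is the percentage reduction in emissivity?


Percentage reduction = (1 - coated/uncoated) * 100
  Ratio = 0.18 / 0.87 = 0.2069
  Reduction = (1 - 0.2069) * 100 = 79.3%

79.3%


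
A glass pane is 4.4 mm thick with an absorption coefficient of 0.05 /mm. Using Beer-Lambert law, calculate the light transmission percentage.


Beer-Lambert law: T = exp(-alpha * thickness)
  exponent = -0.05 * 4.4 = -0.22
  T = exp(-0.22) = 0.8025
  Percentage = 0.8025 * 100 = 80.25%

80.25%


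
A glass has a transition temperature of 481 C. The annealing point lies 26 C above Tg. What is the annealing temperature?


The annealing temperature is Tg plus the offset:
  T_anneal = 481 + 26 = 507 C

507 C


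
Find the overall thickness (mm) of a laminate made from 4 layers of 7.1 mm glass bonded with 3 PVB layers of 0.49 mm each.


Total thickness = glass contribution + PVB contribution
  Glass: 4 * 7.1 = 28.4 mm
  PVB: 3 * 0.49 = 1.47 mm
  Total = 28.4 + 1.47 = 29.87 mm

29.87 mm


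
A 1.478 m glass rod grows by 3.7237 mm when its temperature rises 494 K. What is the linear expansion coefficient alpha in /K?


Rearrange dL = alpha * L0 * dT for alpha:
  alpha = dL / (L0 * dT)
  alpha = (3.7237 / 1000) / (1.478 * 494) = 0.0000051 /K = 5.1 x 10^-6 /K

5.1 x 10^-6 /K


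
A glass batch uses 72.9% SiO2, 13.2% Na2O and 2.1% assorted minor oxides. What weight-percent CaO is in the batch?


Pieces sum to 100%:
  CaO = 100 - (SiO2 + Na2O + others)
  CaO = 100 - (72.9 + 13.2 + 2.1) = 11.8%

11.8%


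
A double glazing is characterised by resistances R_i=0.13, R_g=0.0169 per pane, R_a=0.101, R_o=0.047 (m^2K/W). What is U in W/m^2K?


Total thermal resistance (series):
  R_total = R_in + R_glass + R_air + R_glass + R_out
  R_total = 0.13 + 0.0169 + 0.101 + 0.0169 + 0.047 = 0.3118 m^2K/W
U-value = 1 / R_total = 1 / 0.3118 = 3.207 W/m^2K

3.207 W/m^2K


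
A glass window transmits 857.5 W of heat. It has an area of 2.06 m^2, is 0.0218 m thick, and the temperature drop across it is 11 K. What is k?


Fourier's law rearranged: k = Q * t / (A * dT)
  Numerator = 857.5 * 0.0218 = 18.6935
  Denominator = 2.06 * 11 = 22.66
  k = 18.6935 / 22.66 = 0.825 W/mK

0.825 W/mK


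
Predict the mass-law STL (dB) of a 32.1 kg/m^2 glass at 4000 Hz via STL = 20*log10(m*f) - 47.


Mass law: STL = 20 * log10(m * f) - 47
  m * f = 32.1 * 4000 = 128400
  log10(128400) = 5.10857
  STL = 20 * 5.10857 - 47 = 102.1714 - 47 = 55.2 dB

55.2 dB


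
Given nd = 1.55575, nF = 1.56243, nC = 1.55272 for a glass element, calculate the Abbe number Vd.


Abbe number formula: Vd = (nd - 1) / (nF - nC)
  nd - 1 = 1.55575 - 1 = 0.55575
  nF - nC = 1.56243 - 1.55272 = 0.00971
  Vd = 0.55575 / 0.00971 = 57.23

57.23


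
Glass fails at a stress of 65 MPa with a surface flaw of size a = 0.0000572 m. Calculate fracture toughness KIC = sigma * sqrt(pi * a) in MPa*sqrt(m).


Fracture toughness: KIC = sigma * sqrt(pi * a)
  pi * a = pi * 0.0000572 = 0.000179699
  sqrt(pi * a) = 0.013405
  KIC = 65 * 0.013405 = 0.871 MPa*sqrt(m)

0.871 MPa*sqrt(m)


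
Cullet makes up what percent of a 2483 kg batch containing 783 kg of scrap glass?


Cullet ratio = (cullet mass / total batch mass) * 100
  Ratio = 783 / 2483 * 100 = 31.53%

31.53%


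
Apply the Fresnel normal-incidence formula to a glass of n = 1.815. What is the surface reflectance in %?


Fresnel reflectance at normal incidence:
  R = ((n - 1)/(n + 1))^2
  (n - 1)/(n + 1) = (1.815 - 1)/(1.815 + 1) = 0.28952
  R = 0.28952^2 = 0.0838218
  R(%) = 0.0838218 * 100 = 8.382%

8.382%


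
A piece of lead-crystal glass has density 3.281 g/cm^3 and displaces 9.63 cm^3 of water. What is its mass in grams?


Rearrange rho = m / V:
  m = rho * V
  m = 3.281 * 9.63 = 31.596 g

31.596 g


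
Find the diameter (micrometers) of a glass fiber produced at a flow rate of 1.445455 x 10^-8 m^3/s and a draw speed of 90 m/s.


Cross-sectional area from continuity:
  A = Q / v = 1.445455 x 10^-8 / 90 = 1.606061 x 10^-10 m^2
Diameter from circular cross-section:
  d = sqrt(4A / pi) * 10^6 (m -> um)
  d = sqrt(4 * 1.606061 x 10^-10 / pi) * 10^6 = 14.3 um

14.3 um


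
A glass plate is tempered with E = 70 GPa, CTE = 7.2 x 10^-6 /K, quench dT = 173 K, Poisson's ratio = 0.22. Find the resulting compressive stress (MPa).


Tempering stress: sigma = E * alpha * dT / (1 - nu)
  E (MPa) = 70 * 1000 = 70000
  Numerator = 70000 * (7.2 x 10^-6) * 173 = 87.192
  Denominator = 1 - 0.22 = 0.78
  sigma = 87.192 / 0.78 = 111.8 MPa

111.8 MPa


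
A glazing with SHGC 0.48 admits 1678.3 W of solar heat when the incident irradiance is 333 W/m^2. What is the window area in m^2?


Rearrange Q = Area * SHGC * Irradiance:
  Area = Q / (SHGC * Irradiance)
  Area = 1678.3 / (0.48 * 333) = 10.5 m^2

10.5 m^2


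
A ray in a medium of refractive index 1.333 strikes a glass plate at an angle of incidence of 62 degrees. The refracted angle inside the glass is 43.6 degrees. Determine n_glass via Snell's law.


Apply Snell's law: n1 * sin(theta1) = n2 * sin(theta2)
  n2 = n1 * sin(theta1) / sin(theta2)
  sin(62) = 0.882948
  sin(43.6) = 0.68962
  n2 = 1.333 * 0.882948 / 0.68962 = 1.7067

1.7067


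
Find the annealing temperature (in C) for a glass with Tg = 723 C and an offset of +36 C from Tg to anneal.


The annealing temperature is Tg plus the offset:
  T_anneal = 723 + 36 = 759 C

759 C


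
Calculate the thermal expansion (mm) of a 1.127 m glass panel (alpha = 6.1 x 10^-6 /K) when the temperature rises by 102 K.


Thermal expansion formula: dL = alpha * L0 * dT
  dL = (6.1 x 10^-6) * 1.127 * 102 = 0.00070122 m
Convert to mm: 0.00070122 * 1000 = 0.7012 mm

0.7012 mm


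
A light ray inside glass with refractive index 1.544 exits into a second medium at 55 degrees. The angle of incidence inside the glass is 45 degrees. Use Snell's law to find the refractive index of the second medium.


Apply Snell's law: n1 * sin(theta1) = n2 * sin(theta2)
  n2 = n1 * sin(theta1) / sin(theta2)
  sin(45) = 0.707107
  sin(55) = 0.819152
  n2 = 1.544 * 0.707107 / 0.819152 = 1.3328

1.3328


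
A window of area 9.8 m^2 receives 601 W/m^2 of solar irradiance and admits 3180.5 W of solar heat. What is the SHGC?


Rearrange Q = Area * SHGC * Irradiance:
  SHGC = Q / (Area * Irradiance)
  SHGC = 3180.5 / (9.8 * 601) = 0.54

0.54


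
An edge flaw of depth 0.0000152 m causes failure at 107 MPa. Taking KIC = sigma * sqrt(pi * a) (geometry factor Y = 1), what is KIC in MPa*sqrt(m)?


Fracture toughness: KIC = sigma * sqrt(pi * a)
  pi * a = pi * 0.0000152 = 0.000047752
  sqrt(pi * a) = 0.00691
  KIC = 107 * 0.00691 = 0.739 MPa*sqrt(m)

0.739 MPa*sqrt(m)


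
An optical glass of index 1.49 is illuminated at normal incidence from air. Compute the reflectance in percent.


Fresnel reflectance at normal incidence:
  R = ((n - 1)/(n + 1))^2
  (n - 1)/(n + 1) = (1.49 - 1)/(1.49 + 1) = 0.196787
  R = 0.196787^2 = 0.0387251
  R(%) = 0.0387251 * 100 = 3.873%

3.873%


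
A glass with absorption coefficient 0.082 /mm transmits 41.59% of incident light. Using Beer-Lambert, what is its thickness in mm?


Rearrange T = exp(-alpha * thickness):
  thickness = -ln(T) / alpha
  T = 41.59/100 = 0.4159
  ln(T) = -0.87731
  -ln(T) = 0.87731
  thickness = 0.87731 / 0.082 = 10.7 mm

10.7 mm


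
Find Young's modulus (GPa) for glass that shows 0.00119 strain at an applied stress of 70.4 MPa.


Young's modulus: E = stress / strain
  E = 70.4 MPa / 0.00119 = 59159.66 MPa
Convert to GPa: 59159.66 / 1000 = 59.16 GPa

59.16 GPa


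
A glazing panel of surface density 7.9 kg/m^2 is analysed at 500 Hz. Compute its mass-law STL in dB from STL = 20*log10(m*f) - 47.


Mass law: STL = 20 * log10(m * f) - 47
  m * f = 7.9 * 500 = 3950
  log10(3950) = 3.5966
  STL = 20 * 3.5966 - 47 = 71.932 - 47 = 24.9 dB

24.9 dB


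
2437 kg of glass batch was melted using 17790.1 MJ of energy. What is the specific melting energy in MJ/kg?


Rearrange E = m * s for s:
  s = E / m
  s = 17790.1 / 2437 = 7.3 MJ/kg

7.3 MJ/kg


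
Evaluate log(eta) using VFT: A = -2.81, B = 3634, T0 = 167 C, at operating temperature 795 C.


VFT equation: log(eta) = A + B / (T - T0)
  T - T0 = 795 - 167 = 628
  B / (T - T0) = 3634 / 628 = 5.787
  log(eta) = -2.81 + 5.787 = 2.977

2.977


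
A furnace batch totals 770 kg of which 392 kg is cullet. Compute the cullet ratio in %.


Cullet ratio = (cullet mass / total batch mass) * 100
  Ratio = 392 / 770 * 100 = 50.91%

50.91%


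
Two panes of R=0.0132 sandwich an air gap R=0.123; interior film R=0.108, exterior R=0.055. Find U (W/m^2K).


Total thermal resistance (series):
  R_total = R_in + R_glass + R_air + R_glass + R_out
  R_total = 0.108 + 0.0132 + 0.123 + 0.0132 + 0.055 = 0.3124 m^2K/W
U-value = 1 / R_total = 1 / 0.3124 = 3.201 W/m^2K

3.201 W/m^2K


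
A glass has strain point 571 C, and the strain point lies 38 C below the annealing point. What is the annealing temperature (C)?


T_anneal = T_strain + gap:
  T_anneal = 571 + 38 = 609 C

609 C


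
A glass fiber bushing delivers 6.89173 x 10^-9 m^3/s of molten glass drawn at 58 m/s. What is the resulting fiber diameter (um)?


Cross-sectional area from continuity:
  A = Q / v = 6.89173 x 10^-9 / 58 = 1.188229 x 10^-10 m^2
Diameter from circular cross-section:
  d = sqrt(4A / pi) * 10^6 (m -> um)
  d = sqrt(4 * 1.188229 x 10^-10 / pi) * 10^6 = 12.3 um

12.3 um


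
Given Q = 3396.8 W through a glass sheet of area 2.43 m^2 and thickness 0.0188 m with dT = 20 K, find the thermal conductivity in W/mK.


Fourier's law rearranged: k = Q * t / (A * dT)
  Numerator = 3396.8 * 0.0188 = 63.85984
  Denominator = 2.43 * 20 = 48.6
  k = 63.85984 / 48.6 = 1.314 W/mK

1.314 W/mK


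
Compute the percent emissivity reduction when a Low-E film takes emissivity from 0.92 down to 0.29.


Percentage reduction = (1 - coated/uncoated) * 100
  Ratio = 0.29 / 0.92 = 0.3152
  Reduction = (1 - 0.3152) * 100 = 68.5%

68.5%


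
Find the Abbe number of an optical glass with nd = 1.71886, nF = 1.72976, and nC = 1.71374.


Abbe number formula: Vd = (nd - 1) / (nF - nC)
  nd - 1 = 1.71886 - 1 = 0.71886
  nF - nC = 1.72976 - 1.71374 = 0.01602
  Vd = 0.71886 / 0.01602 = 44.87

44.87


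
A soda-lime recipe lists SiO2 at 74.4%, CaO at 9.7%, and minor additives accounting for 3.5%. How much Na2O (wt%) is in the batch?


Pieces sum to 100%:
  Na2O = 100 - (SiO2 + CaO + others)
  Na2O = 100 - (74.4 + 9.7 + 3.5) = 12.4%

12.4%


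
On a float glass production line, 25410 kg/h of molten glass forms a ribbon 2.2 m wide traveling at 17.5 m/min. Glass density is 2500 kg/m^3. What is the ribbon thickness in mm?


Ribbon cross-section from mass balance:
  Volume rate = throughput / density = 25410 / 2500 = 10.164 m^3/h
  thickness = volume rate / (speed * 60 * width), i.e.
  thickness = throughput / (60 * speed * width * density) * 1000
  thickness = 25410 / (60 * 17.5 * 2.2 * 2500) * 1000 = 4.4 mm

4.4 mm


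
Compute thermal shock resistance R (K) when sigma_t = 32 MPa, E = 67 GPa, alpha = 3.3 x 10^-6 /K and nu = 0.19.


Thermal shock resistance: R = sigma * (1 - nu) / (E * alpha)
  Numerator = 32 * (1 - 0.19) = 25.92
  Denominator = 67 * 1000 * (3.3 x 10^-6) = 0.2211
  R = 25.92 / 0.2211 = 117.2 K

117.2 K


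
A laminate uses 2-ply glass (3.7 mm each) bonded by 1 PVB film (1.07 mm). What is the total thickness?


Total thickness = glass contribution + PVB contribution
  Glass: 2 * 3.7 = 7.4 mm
  PVB: 1 * 1.07 = 1.07 mm
  Total = 7.4 + 1.07 = 8.47 mm

8.47 mm


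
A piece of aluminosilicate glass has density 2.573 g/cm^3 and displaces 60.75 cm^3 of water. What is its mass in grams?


Rearrange rho = m / V:
  m = rho * V
  m = 2.573 * 60.75 = 156.31 g

156.31 g


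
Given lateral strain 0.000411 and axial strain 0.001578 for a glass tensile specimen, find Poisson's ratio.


Poisson's ratio: nu = lateral strain / axial strain
  nu = 0.000411 / 0.001578 = 0.2605

0.2605


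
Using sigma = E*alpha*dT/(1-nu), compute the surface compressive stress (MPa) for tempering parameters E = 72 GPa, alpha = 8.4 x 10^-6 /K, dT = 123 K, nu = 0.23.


Tempering stress: sigma = E * alpha * dT / (1 - nu)
  E (MPa) = 72 * 1000 = 72000
  Numerator = 72000 * (8.4 x 10^-6) * 123 = 74.3904
  Denominator = 1 - 0.23 = 0.77
  sigma = 74.3904 / 0.77 = 96.6 MPa

96.6 MPa


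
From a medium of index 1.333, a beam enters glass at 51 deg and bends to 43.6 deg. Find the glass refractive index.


Apply Snell's law: n1 * sin(theta1) = n2 * sin(theta2)
  n2 = n1 * sin(theta1) / sin(theta2)
  sin(51) = 0.777146
  sin(43.6) = 0.68962
  n2 = 1.333 * 0.777146 / 0.68962 = 1.5022

1.5022


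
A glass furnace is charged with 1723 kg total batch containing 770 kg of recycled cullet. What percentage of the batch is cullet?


Cullet ratio = (cullet mass / total batch mass) * 100
  Ratio = 770 / 1723 * 100 = 44.69%

44.69%


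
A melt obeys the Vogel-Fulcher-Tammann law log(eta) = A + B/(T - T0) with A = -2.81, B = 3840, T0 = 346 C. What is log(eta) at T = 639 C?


VFT equation: log(eta) = A + B / (T - T0)
  T - T0 = 639 - 346 = 293
  B / (T - T0) = 3840 / 293 = 13.106
  log(eta) = -2.81 + 13.106 = 10.296

10.296


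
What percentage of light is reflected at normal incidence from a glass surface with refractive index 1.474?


Fresnel reflectance at normal incidence:
  R = ((n - 1)/(n + 1))^2
  (n - 1)/(n + 1) = (1.474 - 1)/(1.474 + 1) = 0.191593
  R = 0.191593^2 = 0.0367079
  R(%) = 0.0367079 * 100 = 3.671%

3.671%


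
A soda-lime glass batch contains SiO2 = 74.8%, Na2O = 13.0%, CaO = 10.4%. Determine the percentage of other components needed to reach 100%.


Sum the three major oxides:
  SiO2 + Na2O + CaO = 74.8 + 13.0 + 10.4 = 98.2%
Subtract from 100%:
  Others = 100 - 98.2 = 1.8%

1.8%


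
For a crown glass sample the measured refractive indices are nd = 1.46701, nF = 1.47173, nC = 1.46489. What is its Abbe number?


Abbe number formula: Vd = (nd - 1) / (nF - nC)
  nd - 1 = 1.46701 - 1 = 0.46701
  nF - nC = 1.47173 - 1.46489 = 0.00684
  Vd = 0.46701 / 0.00684 = 68.28

68.28


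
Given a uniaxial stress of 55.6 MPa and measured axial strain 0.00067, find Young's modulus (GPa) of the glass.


Young's modulus: E = stress / strain
  E = 55.6 MPa / 0.00067 = 82985.07 MPa
Convert to GPa: 82985.07 / 1000 = 82.99 GPa

82.99 GPa


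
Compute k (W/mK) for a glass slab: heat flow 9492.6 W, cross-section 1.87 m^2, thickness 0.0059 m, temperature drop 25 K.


Fourier's law rearranged: k = Q * t / (A * dT)
  Numerator = 9492.6 * 0.0059 = 56.00634
  Denominator = 1.87 * 25 = 46.75
  k = 56.00634 / 46.75 = 1.198 W/mK

1.198 W/mK


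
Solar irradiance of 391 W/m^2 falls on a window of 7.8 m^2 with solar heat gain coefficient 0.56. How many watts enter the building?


Solar heat gain: Q = Area * SHGC * Irradiance
  Q = 7.8 * 0.56 * 391 = 1707.9 W

1707.9 W


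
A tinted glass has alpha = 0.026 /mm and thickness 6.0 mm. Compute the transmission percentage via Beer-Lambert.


Beer-Lambert law: T = exp(-alpha * thickness)
  exponent = -0.026 * 6.0 = -0.156
  T = exp(-0.156) = 0.8556
  Percentage = 0.8556 * 100 = 85.56%

85.56%


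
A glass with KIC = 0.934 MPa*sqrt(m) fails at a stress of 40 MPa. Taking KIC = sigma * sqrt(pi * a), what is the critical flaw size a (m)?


Rearrange KIC = sigma * sqrt(pi * a):
  sqrt(pi * a) = KIC / sigma
  sqrt(pi * a) = 0.934 / 40 = 0.02335
  a = (KIC / sigma)^2 / pi
  a = 0.02335^2 / pi = 0.0001735 m

0.0001735 m


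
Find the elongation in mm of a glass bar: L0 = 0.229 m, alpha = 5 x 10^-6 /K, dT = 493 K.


Thermal expansion formula: dL = alpha * L0 * dT
  dL = (5 x 10^-6) * 0.229 * 493 = 0.00056448 m
Convert to mm: 0.00056448 * 1000 = 0.5645 mm

0.5645 mm


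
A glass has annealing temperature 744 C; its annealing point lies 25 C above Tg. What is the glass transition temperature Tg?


Rearrange T_anneal = Tg + offset for Tg:
  Tg = T_anneal - offset = 744 - 25 = 719 C

719 C


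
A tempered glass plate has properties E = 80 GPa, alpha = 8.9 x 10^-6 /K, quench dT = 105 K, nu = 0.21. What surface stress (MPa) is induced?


Tempering stress: sigma = E * alpha * dT / (1 - nu)
  E (MPa) = 80 * 1000 = 80000
  Numerator = 80000 * (8.9 x 10^-6) * 105 = 74.76
  Denominator = 1 - 0.21 = 0.79
  sigma = 74.76 / 0.79 = 94.6 MPa

94.6 MPa


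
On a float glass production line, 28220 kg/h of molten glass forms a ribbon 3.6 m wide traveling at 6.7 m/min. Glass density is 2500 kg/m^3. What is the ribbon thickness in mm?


Ribbon cross-section from mass balance:
  Volume rate = throughput / density = 28220 / 2500 = 11.288 m^3/h
  thickness = volume rate / (speed * 60 * width), i.e.
  thickness = throughput / (60 * speed * width * density) * 1000
  thickness = 28220 / (60 * 6.7 * 3.6 * 2500) * 1000 = 7.8 mm

7.8 mm


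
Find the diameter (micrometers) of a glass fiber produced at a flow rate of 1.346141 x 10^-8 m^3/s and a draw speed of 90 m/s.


Cross-sectional area from continuity:
  A = Q / v = 1.346141 x 10^-8 / 90 = 1.495712 x 10^-10 m^2
Diameter from circular cross-section:
  d = sqrt(4A / pi) * 10^6 (m -> um)
  d = sqrt(4 * 1.495712 x 10^-10 / pi) * 10^6 = 13.8 um

13.8 um


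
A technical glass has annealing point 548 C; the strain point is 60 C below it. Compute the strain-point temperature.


Strain point = annealing point - difference:
  T_strain = 548 - 60 = 488 C

488 C


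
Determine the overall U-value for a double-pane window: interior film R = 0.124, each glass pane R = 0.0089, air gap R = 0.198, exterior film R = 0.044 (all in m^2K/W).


Total thermal resistance (series):
  R_total = R_in + R_glass + R_air + R_glass + R_out
  R_total = 0.124 + 0.0089 + 0.198 + 0.0089 + 0.044 = 0.3838 m^2K/W
U-value = 1 / R_total = 1 / 0.3838 = 2.606 W/m^2K

2.606 W/m^2K


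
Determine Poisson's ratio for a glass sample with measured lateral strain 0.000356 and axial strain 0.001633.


Poisson's ratio: nu = lateral strain / axial strain
  nu = 0.000356 / 0.001633 = 0.218

0.218


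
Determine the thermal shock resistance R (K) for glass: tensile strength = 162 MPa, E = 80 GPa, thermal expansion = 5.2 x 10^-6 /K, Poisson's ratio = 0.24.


Thermal shock resistance: R = sigma * (1 - nu) / (E * alpha)
  Numerator = 162 * (1 - 0.24) = 123.12
  Denominator = 80 * 1000 * (5.2 x 10^-6) = 0.416
  R = 123.12 / 0.416 = 296.0 K

296.0 K


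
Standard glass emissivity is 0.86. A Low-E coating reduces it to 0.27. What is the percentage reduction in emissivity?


Percentage reduction = (1 - coated/uncoated) * 100
  Ratio = 0.27 / 0.86 = 0.314
  Reduction = (1 - 0.314) * 100 = 68.6%

68.6%


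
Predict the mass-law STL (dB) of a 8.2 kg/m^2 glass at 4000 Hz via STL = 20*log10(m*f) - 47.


Mass law: STL = 20 * log10(m * f) - 47
  m * f = 8.2 * 4000 = 32800
  log10(32800) = 4.51587
  STL = 20 * 4.51587 - 47 = 90.3174 - 47 = 43.3 dB

43.3 dB


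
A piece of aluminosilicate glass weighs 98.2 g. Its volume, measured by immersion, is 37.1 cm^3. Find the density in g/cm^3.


Use the definition of density:
  rho = mass / volume
  rho = 98.2 / 37.1 = 2.647 g/cm^3

2.647 g/cm^3


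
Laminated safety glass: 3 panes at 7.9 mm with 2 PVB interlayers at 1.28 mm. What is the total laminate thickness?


Total thickness = glass contribution + PVB contribution
  Glass: 3 * 7.9 = 23.7 mm
  PVB: 2 * 1.28 = 2.56 mm
  Total = 23.7 + 2.56 = 26.26 mm

26.26 mm


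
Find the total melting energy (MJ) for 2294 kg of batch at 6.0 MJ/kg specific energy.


Total energy = mass * specific energy
  E = 2294 * 6.0 = 13764 MJ

13764 MJ


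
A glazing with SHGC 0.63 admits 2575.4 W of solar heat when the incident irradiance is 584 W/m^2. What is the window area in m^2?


Rearrange Q = Area * SHGC * Irradiance:
  Area = Q / (SHGC * Irradiance)
  Area = 2575.4 / (0.63 * 584) = 7.0 m^2

7.0 m^2


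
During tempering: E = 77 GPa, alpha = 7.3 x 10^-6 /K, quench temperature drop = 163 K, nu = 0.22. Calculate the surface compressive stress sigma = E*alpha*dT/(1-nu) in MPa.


Tempering stress: sigma = E * alpha * dT / (1 - nu)
  E (MPa) = 77 * 1000 = 77000
  Numerator = 77000 * (7.3 x 10^-6) * 163 = 91.6223
  Denominator = 1 - 0.22 = 0.78
  sigma = 91.6223 / 0.78 = 117.5 MPa

117.5 MPa


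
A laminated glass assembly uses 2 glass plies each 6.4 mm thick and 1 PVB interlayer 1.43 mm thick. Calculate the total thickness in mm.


Total thickness = glass contribution + PVB contribution
  Glass: 2 * 6.4 = 12.8 mm
  PVB: 1 * 1.43 = 1.43 mm
  Total = 12.8 + 1.43 = 14.23 mm

14.23 mm


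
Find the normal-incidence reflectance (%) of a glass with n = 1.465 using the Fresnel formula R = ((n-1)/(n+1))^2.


Fresnel reflectance at normal incidence:
  R = ((n - 1)/(n + 1))^2
  (n - 1)/(n + 1) = (1.465 - 1)/(1.465 + 1) = 0.188641
  R = 0.188641^2 = 0.0355854
  R(%) = 0.0355854 * 100 = 3.559%

3.559%


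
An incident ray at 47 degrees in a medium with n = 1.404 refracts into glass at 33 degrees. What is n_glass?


Apply Snell's law: n1 * sin(theta1) = n2 * sin(theta2)
  n2 = n1 * sin(theta1) / sin(theta2)
  sin(47) = 0.731354
  sin(33) = 0.544639
  n2 = 1.404 * 0.731354 / 0.544639 = 1.8853

1.8853


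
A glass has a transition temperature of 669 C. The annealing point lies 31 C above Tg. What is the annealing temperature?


The annealing temperature is Tg plus the offset:
  T_anneal = 669 + 31 = 700 C

700 C


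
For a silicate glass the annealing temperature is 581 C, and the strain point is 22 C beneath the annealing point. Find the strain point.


Strain point = annealing point - difference:
  T_strain = 581 - 22 = 559 C

559 C


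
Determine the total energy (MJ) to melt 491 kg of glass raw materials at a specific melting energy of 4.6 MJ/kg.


Total energy = mass * specific energy
  E = 491 * 4.6 = 2258.6 MJ

2258.6 MJ


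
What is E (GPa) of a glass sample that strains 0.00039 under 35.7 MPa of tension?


Young's modulus: E = stress / strain
  E = 35.7 MPa / 0.00039 = 91538.46 MPa
Convert to GPa: 91538.46 / 1000 = 91.54 GPa

91.54 GPa


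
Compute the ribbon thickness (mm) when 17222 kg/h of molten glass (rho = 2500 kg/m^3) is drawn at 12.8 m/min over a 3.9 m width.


Ribbon cross-section from mass balance:
  Volume rate = throughput / density = 17222 / 2500 = 6.8888 m^3/h
  thickness = volume rate / (speed * 60 * width), i.e.
  thickness = throughput / (60 * speed * width * density) * 1000
  thickness = 17222 / (60 * 12.8 * 3.9 * 2500) * 1000 = 2.3 mm

2.3 mm


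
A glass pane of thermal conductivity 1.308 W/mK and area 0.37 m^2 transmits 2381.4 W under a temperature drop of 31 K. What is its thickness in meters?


Fourier's law: t = k * A * dT / Q
  t = 1.308 * 0.37 * 31 / 2381.4
  t = 15.00276 / 2381.4 = 0.0063 m

0.0063 m


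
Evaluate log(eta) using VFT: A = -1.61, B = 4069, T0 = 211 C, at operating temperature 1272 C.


VFT equation: log(eta) = A + B / (T - T0)
  T - T0 = 1272 - 211 = 1061
  B / (T - T0) = 4069 / 1061 = 3.835
  log(eta) = -1.61 + 3.835 = 2.225

2.225


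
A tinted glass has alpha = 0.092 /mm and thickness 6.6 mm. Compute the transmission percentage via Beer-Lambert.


Beer-Lambert law: T = exp(-alpha * thickness)
  exponent = -0.092 * 6.6 = -0.6072
  T = exp(-0.6072) = 0.5449
  Percentage = 0.5449 * 100 = 54.49%

54.49%


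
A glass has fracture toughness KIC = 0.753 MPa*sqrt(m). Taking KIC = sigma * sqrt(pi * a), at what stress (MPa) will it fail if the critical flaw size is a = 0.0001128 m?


Rearrange KIC = sigma * sqrt(pi * a):
  sigma = KIC / sqrt(pi * a)
  sqrt(pi * 0.0001128) = 0.018825
  sigma = 0.753 / 0.018825 = 40.0 MPa

40.0 MPa


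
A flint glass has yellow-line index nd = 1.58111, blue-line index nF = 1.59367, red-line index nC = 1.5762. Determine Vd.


Abbe number formula: Vd = (nd - 1) / (nF - nC)
  nd - 1 = 1.58111 - 1 = 0.58111
  nF - nC = 1.59367 - 1.5762 = 0.01747
  Vd = 0.58111 / 0.01747 = 33.26

33.26


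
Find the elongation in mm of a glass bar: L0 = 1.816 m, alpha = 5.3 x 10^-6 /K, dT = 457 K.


Thermal expansion formula: dL = alpha * L0 * dT
  dL = (5.3 x 10^-6) * 1.816 * 457 = 0.00439853 m
Convert to mm: 0.00439853 * 1000 = 4.3985 mm

4.3985 mm


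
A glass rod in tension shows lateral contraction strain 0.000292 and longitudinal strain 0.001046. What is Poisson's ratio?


Poisson's ratio: nu = lateral strain / axial strain
  nu = 0.000292 / 0.001046 = 0.2792

0.2792


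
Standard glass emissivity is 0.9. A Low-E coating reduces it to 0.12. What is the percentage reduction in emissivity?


Percentage reduction = (1 - coated/uncoated) * 100
  Ratio = 0.12 / 0.9 = 0.1333
  Reduction = (1 - 0.1333) * 100 = 86.7%

86.7%


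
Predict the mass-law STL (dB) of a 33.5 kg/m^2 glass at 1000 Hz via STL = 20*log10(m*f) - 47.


Mass law: STL = 20 * log10(m * f) - 47
  m * f = 33.5 * 1000 = 33500
  log10(33500) = 4.52504
  STL = 20 * 4.52504 - 47 = 90.5008 - 47 = 43.5 dB

43.5 dB


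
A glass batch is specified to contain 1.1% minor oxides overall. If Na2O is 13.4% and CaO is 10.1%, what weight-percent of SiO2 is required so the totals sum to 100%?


Known pieces sum to 100%:
  SiO2 = 100 - (others + Na2O + CaO)
  SiO2 = 100 - (1.1 + 13.4 + 10.1) = 75.4%

75.4%


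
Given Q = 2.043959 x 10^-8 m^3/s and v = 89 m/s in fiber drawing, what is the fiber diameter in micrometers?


Cross-sectional area from continuity:
  A = Q / v = 2.043959 x 10^-8 / 89 = 2.296583 x 10^-10 m^2
Diameter from circular cross-section:
  d = sqrt(4A / pi) * 10^6 (m -> um)
  d = sqrt(4 * 2.296583 x 10^-10 / pi) * 10^6 = 17.1 um

17.1 um


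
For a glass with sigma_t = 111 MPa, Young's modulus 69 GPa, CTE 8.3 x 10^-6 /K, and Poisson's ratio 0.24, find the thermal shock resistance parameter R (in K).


Thermal shock resistance: R = sigma * (1 - nu) / (E * alpha)
  Numerator = 111 * (1 - 0.24) = 84.36
  Denominator = 69 * 1000 * (8.3 x 10^-6) = 0.5727
  R = 84.36 / 0.5727 = 147.3 K

147.3 K


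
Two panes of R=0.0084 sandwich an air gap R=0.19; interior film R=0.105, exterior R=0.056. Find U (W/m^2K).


Total thermal resistance (series):
  R_total = R_in + R_glass + R_air + R_glass + R_out
  R_total = 0.105 + 0.0084 + 0.19 + 0.0084 + 0.056 = 0.3678 m^2K/W
U-value = 1 / R_total = 1 / 0.3678 = 2.719 W/m^2K

2.719 W/m^2K


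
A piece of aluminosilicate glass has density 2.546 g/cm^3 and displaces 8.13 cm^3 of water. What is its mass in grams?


Rearrange rho = m / V:
  m = rho * V
  m = 2.546 * 8.13 = 20.699 g

20.699 g


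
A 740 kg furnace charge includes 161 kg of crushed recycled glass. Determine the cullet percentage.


Cullet ratio = (cullet mass / total batch mass) * 100
  Ratio = 161 / 740 * 100 = 21.76%

21.76%


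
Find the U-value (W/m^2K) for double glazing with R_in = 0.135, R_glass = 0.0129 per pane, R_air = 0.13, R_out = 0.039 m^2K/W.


Total thermal resistance (series):
  R_total = R_in + R_glass + R_air + R_glass + R_out
  R_total = 0.135 + 0.0129 + 0.13 + 0.0129 + 0.039 = 0.3298 m^2K/W
U-value = 1 / R_total = 1 / 0.3298 = 3.032 W/m^2K

3.032 W/m^2K


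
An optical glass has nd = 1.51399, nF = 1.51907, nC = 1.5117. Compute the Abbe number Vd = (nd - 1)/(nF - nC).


Abbe number formula: Vd = (nd - 1) / (nF - nC)
  nd - 1 = 1.51399 - 1 = 0.51399
  nF - nC = 1.51907 - 1.5117 = 0.00737
  Vd = 0.51399 / 0.00737 = 69.74

69.74


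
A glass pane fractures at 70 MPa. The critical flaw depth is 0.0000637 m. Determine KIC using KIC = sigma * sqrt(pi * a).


Fracture toughness: KIC = sigma * sqrt(pi * a)
  pi * a = pi * 0.0000637 = 0.000200119
  sqrt(pi * a) = 0.014146
  KIC = 70 * 0.014146 = 0.99 MPa*sqrt(m)

0.99 MPa*sqrt(m)


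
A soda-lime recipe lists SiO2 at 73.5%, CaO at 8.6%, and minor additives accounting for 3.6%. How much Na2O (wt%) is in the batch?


Pieces sum to 100%:
  Na2O = 100 - (SiO2 + CaO + others)
  Na2O = 100 - (73.5 + 8.6 + 3.6) = 14.3%

14.3%


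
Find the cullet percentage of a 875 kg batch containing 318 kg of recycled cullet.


Cullet ratio = (cullet mass / total batch mass) * 100
  Ratio = 318 / 875 * 100 = 36.34%

36.34%


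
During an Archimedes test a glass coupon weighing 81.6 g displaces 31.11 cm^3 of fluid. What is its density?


Use the definition of density:
  rho = mass / volume
  rho = 81.6 / 31.11 = 2.623 g/cm^3

2.623 g/cm^3


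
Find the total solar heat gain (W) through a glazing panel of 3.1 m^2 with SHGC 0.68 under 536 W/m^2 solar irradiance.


Solar heat gain: Q = Area * SHGC * Irradiance
  Q = 3.1 * 0.68 * 536 = 1129.9 W

1129.9 W


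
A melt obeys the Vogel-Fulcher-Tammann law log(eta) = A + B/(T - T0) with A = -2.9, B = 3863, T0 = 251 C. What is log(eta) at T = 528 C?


VFT equation: log(eta) = A + B / (T - T0)
  T - T0 = 528 - 251 = 277
  B / (T - T0) = 3863 / 277 = 13.946
  log(eta) = -2.9 + 13.946 = 11.046

11.046


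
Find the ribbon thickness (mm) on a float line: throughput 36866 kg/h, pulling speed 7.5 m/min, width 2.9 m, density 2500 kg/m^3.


Ribbon cross-section from mass balance:
  Volume rate = throughput / density = 36866 / 2500 = 14.7464 m^3/h
  thickness = volume rate / (speed * 60 * width), i.e.
  thickness = throughput / (60 * speed * width * density) * 1000
  thickness = 36866 / (60 * 7.5 * 2.9 * 2500) * 1000 = 11.3 mm

11.3 mm


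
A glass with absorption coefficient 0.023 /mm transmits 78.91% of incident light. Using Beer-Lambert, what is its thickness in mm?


Rearrange T = exp(-alpha * thickness):
  thickness = -ln(T) / alpha
  T = 78.91/100 = 0.7891
  ln(T) = -0.23686
  -ln(T) = 0.23686
  thickness = 0.23686 / 0.023 = 10.3 mm

10.3 mm


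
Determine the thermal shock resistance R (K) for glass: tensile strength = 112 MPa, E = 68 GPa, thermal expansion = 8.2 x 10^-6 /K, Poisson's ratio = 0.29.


Thermal shock resistance: R = sigma * (1 - nu) / (E * alpha)
  Numerator = 112 * (1 - 0.29) = 79.52
  Denominator = 68 * 1000 * (8.2 x 10^-6) = 0.5576
  R = 79.52 / 0.5576 = 142.6 K

142.6 K


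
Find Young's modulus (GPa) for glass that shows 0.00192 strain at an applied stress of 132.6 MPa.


Young's modulus: E = stress / strain
  E = 132.6 MPa / 0.00192 = 69062.5 MPa
Convert to GPa: 69062.5 / 1000 = 69.06 GPa

69.06 GPa


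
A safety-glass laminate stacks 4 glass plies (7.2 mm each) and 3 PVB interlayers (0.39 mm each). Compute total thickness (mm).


Total thickness = glass contribution + PVB contribution
  Glass: 4 * 7.2 = 28.8 mm
  PVB: 3 * 0.39 = 1.17 mm
  Total = 28.8 + 1.17 = 29.97 mm

29.97 mm


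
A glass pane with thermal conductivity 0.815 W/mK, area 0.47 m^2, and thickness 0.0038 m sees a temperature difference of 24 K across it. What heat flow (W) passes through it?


Fourier's law: Q = k * A * dT / t
  Q = 0.815 * 0.47 * 24 / 0.0038
  Q = 9.1932 / 0.0038 = 2419.3 W

2419.3 W


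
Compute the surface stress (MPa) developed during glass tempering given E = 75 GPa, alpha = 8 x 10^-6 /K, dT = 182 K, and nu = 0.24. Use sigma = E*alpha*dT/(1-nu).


Tempering stress: sigma = E * alpha * dT / (1 - nu)
  E (MPa) = 75 * 1000 = 75000
  Numerator = 75000 * (8 x 10^-6) * 182 = 109.2
  Denominator = 1 - 0.24 = 0.76
  sigma = 109.2 / 0.76 = 143.7 MPa

143.7 MPa


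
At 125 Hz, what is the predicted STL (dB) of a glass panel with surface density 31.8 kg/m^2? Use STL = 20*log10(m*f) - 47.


Mass law: STL = 20 * log10(m * f) - 47
  m * f = 31.8 * 125 = 3975
  log10(3975) = 3.59934
  STL = 20 * 3.59934 - 47 = 71.9868 - 47 = 25.0 dB

25.0 dB


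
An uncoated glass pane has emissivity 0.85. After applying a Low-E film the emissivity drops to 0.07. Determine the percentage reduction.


Percentage reduction = (1 - coated/uncoated) * 100
  Ratio = 0.07 / 0.85 = 0.0824
  Reduction = (1 - 0.0824) * 100 = 91.8%

91.8%


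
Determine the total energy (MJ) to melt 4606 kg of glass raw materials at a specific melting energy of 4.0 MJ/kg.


Total energy = mass * specific energy
  E = 4606 * 4.0 = 18424 MJ

18424 MJ


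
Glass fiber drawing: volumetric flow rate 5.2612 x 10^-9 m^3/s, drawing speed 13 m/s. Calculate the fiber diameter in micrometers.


Cross-sectional area from continuity:
  A = Q / v = 5.2612 x 10^-9 / 13 = 4.047077 x 10^-10 m^2
Diameter from circular cross-section:
  d = sqrt(4A / pi) * 10^6 (m -> um)
  d = sqrt(4 * 4.047077 x 10^-10 / pi) * 10^6 = 22.7 um

22.7 um


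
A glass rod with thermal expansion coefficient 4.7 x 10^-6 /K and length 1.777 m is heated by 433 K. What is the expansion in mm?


Thermal expansion formula: dL = alpha * L0 * dT
  dL = (4.7 x 10^-6) * 1.777 * 433 = 0.00361637 m
Convert to mm: 0.00361637 * 1000 = 3.6164 mm

3.6164 mm


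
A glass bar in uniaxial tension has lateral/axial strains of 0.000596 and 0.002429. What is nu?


Poisson's ratio: nu = lateral strain / axial strain
  nu = 0.000596 / 0.002429 = 0.2454

0.2454


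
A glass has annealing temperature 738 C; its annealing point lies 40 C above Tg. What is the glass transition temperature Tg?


Rearrange T_anneal = Tg + offset for Tg:
  Tg = T_anneal - offset = 738 - 40 = 698 C

698 C


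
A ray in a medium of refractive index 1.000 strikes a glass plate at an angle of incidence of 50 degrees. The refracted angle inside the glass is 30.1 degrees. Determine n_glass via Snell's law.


Apply Snell's law: n1 * sin(theta1) = n2 * sin(theta2)
  n2 = n1 * sin(theta1) / sin(theta2)
  sin(50) = 0.766044
  sin(30.1) = 0.501511
  n2 = 1.000 * 0.766044 / 0.501511 = 1.5275

1.5275


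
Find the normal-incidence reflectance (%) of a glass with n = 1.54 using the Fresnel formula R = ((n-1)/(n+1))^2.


Fresnel reflectance at normal incidence:
  R = ((n - 1)/(n + 1))^2
  (n - 1)/(n + 1) = (1.54 - 1)/(1.54 + 1) = 0.212598
  R = 0.212598^2 = 0.0451979
  R(%) = 0.0451979 * 100 = 4.52%

4.52%


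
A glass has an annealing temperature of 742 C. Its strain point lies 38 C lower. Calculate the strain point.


Strain point = annealing point - difference:
  T_strain = 742 - 38 = 704 C

704 C


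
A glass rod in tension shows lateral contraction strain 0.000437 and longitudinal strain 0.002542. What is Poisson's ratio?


Poisson's ratio: nu = lateral strain / axial strain
  nu = 0.000437 / 0.002542 = 0.1719

0.1719


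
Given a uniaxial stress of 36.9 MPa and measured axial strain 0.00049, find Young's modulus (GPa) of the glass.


Young's modulus: E = stress / strain
  E = 36.9 MPa / 0.00049 = 75306.12 MPa
Convert to GPa: 75306.12 / 1000 = 75.31 GPa

75.31 GPa


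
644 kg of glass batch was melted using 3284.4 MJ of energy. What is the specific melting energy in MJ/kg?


Rearrange E = m * s for s:
  s = E / m
  s = 3284.4 / 644 = 5.1 MJ/kg

5.1 MJ/kg


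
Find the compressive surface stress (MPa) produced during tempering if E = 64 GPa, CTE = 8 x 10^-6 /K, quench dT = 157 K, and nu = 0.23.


Tempering stress: sigma = E * alpha * dT / (1 - nu)
  E (MPa) = 64 * 1000 = 64000
  Numerator = 64000 * (8 x 10^-6) * 157 = 80.384
  Denominator = 1 - 0.23 = 0.77
  sigma = 80.384 / 0.77 = 104.4 MPa

104.4 MPa


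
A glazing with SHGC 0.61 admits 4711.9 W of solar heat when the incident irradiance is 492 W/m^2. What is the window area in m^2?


Rearrange Q = Area * SHGC * Irradiance:
  Area = Q / (SHGC * Irradiance)
  Area = 4711.9 / (0.61 * 492) = 15.7 m^2

15.7 m^2


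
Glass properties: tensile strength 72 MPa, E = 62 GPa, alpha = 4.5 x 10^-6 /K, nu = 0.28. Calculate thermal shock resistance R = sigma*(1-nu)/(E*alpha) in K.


Thermal shock resistance: R = sigma * (1 - nu) / (E * alpha)
  Numerator = 72 * (1 - 0.28) = 51.84
  Denominator = 62 * 1000 * (4.5 x 10^-6) = 0.279
  R = 51.84 / 0.279 = 185.8 K

185.8 K


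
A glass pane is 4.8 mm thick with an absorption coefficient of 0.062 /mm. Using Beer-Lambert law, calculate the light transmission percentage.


Beer-Lambert law: T = exp(-alpha * thickness)
  exponent = -0.062 * 4.8 = -0.2976
  T = exp(-0.2976) = 0.7426
  Percentage = 0.7426 * 100 = 74.26%

74.26%


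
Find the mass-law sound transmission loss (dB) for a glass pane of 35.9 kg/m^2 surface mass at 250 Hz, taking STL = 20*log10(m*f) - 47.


Mass law: STL = 20 * log10(m * f) - 47
  m * f = 35.9 * 250 = 8975
  log10(8975) = 3.95303
  STL = 20 * 3.95303 - 47 = 79.0606 - 47 = 32.1 dB

32.1 dB


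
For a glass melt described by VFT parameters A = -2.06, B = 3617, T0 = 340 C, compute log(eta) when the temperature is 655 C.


VFT equation: log(eta) = A + B / (T - T0)
  T - T0 = 655 - 340 = 315
  B / (T - T0) = 3617 / 315 = 11.483
  log(eta) = -2.06 + 11.483 = 9.423

9.423


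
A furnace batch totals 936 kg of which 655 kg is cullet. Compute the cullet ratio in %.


Cullet ratio = (cullet mass / total batch mass) * 100
  Ratio = 655 / 936 * 100 = 69.98%

69.98%


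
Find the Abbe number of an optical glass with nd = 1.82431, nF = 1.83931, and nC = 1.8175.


Abbe number formula: Vd = (nd - 1) / (nF - nC)
  nd - 1 = 1.82431 - 1 = 0.82431
  nF - nC = 1.83931 - 1.8175 = 0.02181
  Vd = 0.82431 / 0.02181 = 37.8

37.8


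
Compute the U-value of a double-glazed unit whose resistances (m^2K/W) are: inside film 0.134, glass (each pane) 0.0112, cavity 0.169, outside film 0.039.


Total thermal resistance (series):
  R_total = R_in + R_glass + R_air + R_glass + R_out
  R_total = 0.134 + 0.0112 + 0.169 + 0.0112 + 0.039 = 0.3644 m^2K/W
U-value = 1 / R_total = 1 / 0.3644 = 2.744 W/m^2K

2.744 W/m^2K
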